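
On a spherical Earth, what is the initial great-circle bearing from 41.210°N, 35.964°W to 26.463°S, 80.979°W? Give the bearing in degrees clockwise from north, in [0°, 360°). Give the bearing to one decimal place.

Δλ = -80.979 − -35.964 = -45.015°.
θ = atan2( sin Δλ · cos φ₂ , cos φ₁ · sin φ₂ − sin φ₁ · cos φ₂ · cos Δλ )
  = atan2(-0.63318, -0.75218) = -139.909° → normalised to [0°, 360°): 220.091°.

220.1°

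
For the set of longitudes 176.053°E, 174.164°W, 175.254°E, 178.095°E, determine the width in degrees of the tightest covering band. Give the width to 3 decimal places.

10.582°

Sort the longitudes: -174.164°, +175.254°, +176.053°, +178.095°.
Eastward gaps between consecutive values (wrapping around): 349.418°, 0.799°, 2.042°, 7.741°.
Largest gap = 349.418° ⇒ minimal covering band is its complement: 360° − 349.418° = 10.582°.
Band runs from +175.254° eastward to -174.164°, crossing the antimeridian.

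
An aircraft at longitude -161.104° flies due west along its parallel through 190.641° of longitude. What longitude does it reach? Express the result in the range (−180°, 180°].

+8.255°

Start at -161.104°; shift −190.641° → -351.745°.
-351.745° lies outside (−180°, 180°]; add 360° → +8.255°.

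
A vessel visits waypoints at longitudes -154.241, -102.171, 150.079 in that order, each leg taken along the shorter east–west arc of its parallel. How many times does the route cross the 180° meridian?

1

Leg 1: -154.241° → -102.171°, shortest Δλ = 52.07° (east) — does not cross 180°.
Leg 2: -102.171° → +150.079°, shortest Δλ = -107.75° (west) — crosses 180°.
Total crossings: 1.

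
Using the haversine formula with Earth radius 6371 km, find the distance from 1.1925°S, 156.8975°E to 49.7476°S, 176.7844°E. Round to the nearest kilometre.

Δλ = 176.7844 − 156.8975 = 19.8869°.
Δφ = -49.7476 − -1.1925 = -48.5551°.
a = sin²(Δφ/2) + cos φ₁ · cos φ₂ · sin²(Δλ/2) = 0.188313.
c = 2·atan2(√a, √(1−a)) = 0.89774 rad → d = 6371·c ≈ 5719.53 km.

5720 km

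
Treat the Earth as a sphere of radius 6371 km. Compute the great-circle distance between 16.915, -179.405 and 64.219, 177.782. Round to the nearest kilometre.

5264 km

Δλ = 177.782 − -179.405 = 357.187°; wrapped into (−180°, 180°]: -2.813°.
Δφ = 64.219 − 16.915 = 47.304°.
a = sin²(Δφ/2) + cos φ₁ · cos φ₂ · sin²(Δλ/2) = 0.161197.
c = 2·atan2(√a, √(1−a)) = 0.82629 rad → d = 6371·c ≈ 5264.31 km.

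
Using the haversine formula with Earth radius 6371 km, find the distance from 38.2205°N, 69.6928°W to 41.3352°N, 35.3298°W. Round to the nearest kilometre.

Δλ = -35.3298 − -69.6928 = 34.3630°.
Δφ = 41.3352 − 38.2205 = 3.1147°.
a = sin²(Δφ/2) + cos φ₁ · cos φ₂ · sin²(Δλ/2) = 0.052214.
c = 2·atan2(√a, √(1−a)) = 0.46108 rad → d = 6371·c ≈ 2937.55 km.

2938 km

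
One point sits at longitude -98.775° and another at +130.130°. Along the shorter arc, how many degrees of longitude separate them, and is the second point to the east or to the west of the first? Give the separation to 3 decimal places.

131.095° west

Raw difference: 130.130 − -98.775 = 228.905°.
Normalise into (−180°, 180°]: 228.905° − 360° = -131.095°.
Negative ⇒ the second point lies to the west; separation 131.095°.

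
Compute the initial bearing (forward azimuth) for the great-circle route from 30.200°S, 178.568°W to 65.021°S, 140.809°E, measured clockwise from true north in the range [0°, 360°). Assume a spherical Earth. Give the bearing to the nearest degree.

204°

Δλ = 140.809 − -178.568 = 319.377°; wrapped into (−180°, 180°]: -40.623°.
θ = atan2( sin Δλ · cos φ₂ , cos φ₁ · sin φ₂ − sin φ₁ · cos φ₂ · cos Δλ )
  = atan2(-0.27494, -0.62221) = -156.160° → normalised to [0°, 360°): 203.840°.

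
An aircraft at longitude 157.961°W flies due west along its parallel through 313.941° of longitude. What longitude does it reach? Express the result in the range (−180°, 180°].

111.902°W

Start at -157.961°; shift −313.941° → -471.902°.
-471.902° lies outside (−180°, 180°]; add 360° → -111.902°.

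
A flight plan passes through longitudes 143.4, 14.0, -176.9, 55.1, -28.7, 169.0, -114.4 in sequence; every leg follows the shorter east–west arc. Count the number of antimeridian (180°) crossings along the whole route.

4

Leg 1: +143.4° → +14.0°, shortest Δλ = -129.4° (west) — does not cross 180°.
Leg 2: +14.0° → -176.9°, shortest Δλ = 169.1° (east) — crosses 180°.
Leg 3: -176.9° → +55.1°, shortest Δλ = -128.0° (west) — crosses 180°.
Leg 4: +55.1° → -28.7°, shortest Δλ = -83.8° (west) — does not cross 180°.
Leg 5: -28.7° → +169.0°, shortest Δλ = -162.3° (west) — crosses 180°.
Leg 6: +169.0° → -114.4°, shortest Δλ = 76.6° (east) — crosses 180°.
Total crossings: 4.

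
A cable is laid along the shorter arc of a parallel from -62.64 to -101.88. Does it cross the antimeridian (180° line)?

Signed shortest Δλ = ((-101.88 − -62.64 + 180) mod 360) − 180 = -39.24°.
Going west by 39.24° from -62.64° reaches -101.88° without touching 180°.

No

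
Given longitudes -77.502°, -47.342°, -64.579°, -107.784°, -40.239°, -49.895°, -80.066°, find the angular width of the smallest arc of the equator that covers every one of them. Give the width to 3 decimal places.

Sort the longitudes: -107.784°, -80.066°, -77.502°, -64.579°, -49.895°, -47.342°, -40.239°.
Eastward gaps between consecutive values (wrapping around): 27.718°, 2.564°, 12.923°, 14.684°, 2.553°, 7.103°, 292.455°.
Largest gap = 292.455° ⇒ minimal covering band is its complement: 360° − 292.455° = 67.545°.
Band runs from -107.784° eastward to -40.239°.

67.545°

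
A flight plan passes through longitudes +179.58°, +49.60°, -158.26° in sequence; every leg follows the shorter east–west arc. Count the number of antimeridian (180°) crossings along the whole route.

1

Leg 1: +179.58° → +49.60°, shortest Δλ = -129.98° (west) — does not cross 180°.
Leg 2: +49.60° → -158.26°, shortest Δλ = 152.14° (east) — crosses 180°.
Total crossings: 1.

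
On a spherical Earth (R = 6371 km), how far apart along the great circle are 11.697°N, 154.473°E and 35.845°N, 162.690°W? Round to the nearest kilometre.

5060 km

Δλ = -162.690 − 154.473 = -317.163°; wrapped into (−180°, 180°]: 42.837°.
Δφ = 35.845 − 11.697 = 24.148°.
a = sin²(Δφ/2) + cos φ₁ · cos φ₂ · sin²(Δλ/2) = 0.149607.
c = 2·atan2(√a, √(1−a)) = 0.79430 rad → d = 6371·c ≈ 5060.47 km.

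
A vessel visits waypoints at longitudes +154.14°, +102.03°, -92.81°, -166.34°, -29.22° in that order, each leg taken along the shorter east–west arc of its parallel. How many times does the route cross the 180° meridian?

Leg 1: +154.14° → +102.03°, shortest Δλ = -52.11° (west) — does not cross 180°.
Leg 2: +102.03° → -92.81°, shortest Δλ = 165.16° (east) — crosses 180°.
Leg 3: -92.81° → -166.34°, shortest Δλ = -73.53° (west) — does not cross 180°.
Leg 4: -166.34° → -29.22°, shortest Δλ = 137.12° (east) — does not cross 180°.
Total crossings: 1.

1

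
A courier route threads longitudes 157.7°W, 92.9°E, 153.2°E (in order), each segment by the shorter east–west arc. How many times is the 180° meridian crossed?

1

Leg 1: -157.7° → +92.9°, shortest Δλ = -109.4° (west) — crosses 180°.
Leg 2: +92.9° → +153.2°, shortest Δλ = 60.3° (east) — does not cross 180°.
Total crossings: 1.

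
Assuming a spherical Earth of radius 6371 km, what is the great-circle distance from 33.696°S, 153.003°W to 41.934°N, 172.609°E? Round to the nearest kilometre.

9113 km

Δλ = 172.609 − -153.003 = 325.612°; wrapped into (−180°, 180°]: -34.388°.
Δφ = 41.934 − -33.696 = 75.630°.
a = sin²(Δφ/2) + cos φ₁ · cos φ₂ · sin²(Δλ/2) = 0.429993.
c = 2·atan2(√a, √(1−a)) = 1.43032 rad → d = 6371·c ≈ 9112.58 km.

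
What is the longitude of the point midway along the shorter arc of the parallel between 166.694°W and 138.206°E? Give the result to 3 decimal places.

Signed shortest Δλ from -166.694° to +138.206° is -55.100°.
Midpoint longitude = -166.694° + (-55.100°)/2 = -166.694° − 27.550° = -194.244°.
Normalise into (−180°, 180°]: +165.756°.
(The naïve average (-166.694 + +138.206)/2 = -14.244° is on the wrong side of the globe.)

165.756°E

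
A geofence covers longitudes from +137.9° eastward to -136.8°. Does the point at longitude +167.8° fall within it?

Yes

Band width going east from +137.9° to -136.8°: ((-136.8 − 137.9) mod 360) = 85.3°.
Offset of +167.8° east of the west edge: ((167.8 − 137.9) mod 360) = 29.9°.
29.9° ≤ 85.3° ⇒ inside.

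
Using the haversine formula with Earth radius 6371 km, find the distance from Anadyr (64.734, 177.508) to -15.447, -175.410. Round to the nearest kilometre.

Δλ = -175.410 − 177.508 = -352.918°; wrapped into (−180°, 180°]: 7.082°.
Δφ = -15.447 − 64.734 = -80.181°.
a = sin²(Δφ/2) + cos φ₁ · cos φ₂ · sin²(Δλ/2) = 0.416301.
c = 2·atan2(√a, √(1−a)) = 1.40261 rad → d = 6371·c ≈ 8936.01 km.

8936 km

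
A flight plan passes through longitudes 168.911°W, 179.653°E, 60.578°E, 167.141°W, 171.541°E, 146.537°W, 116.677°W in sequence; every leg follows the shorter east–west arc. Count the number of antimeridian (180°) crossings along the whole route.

4

Leg 1: -168.911° → +179.653°, shortest Δλ = -11.436° (west) — crosses 180°.
Leg 2: +179.653° → +60.578°, shortest Δλ = -119.075° (west) — does not cross 180°.
Leg 3: +60.578° → -167.141°, shortest Δλ = 132.281° (east) — crosses 180°.
Leg 4: -167.141° → +171.541°, shortest Δλ = -21.318° (west) — crosses 180°.
Leg 5: +171.541° → -146.537°, shortest Δλ = 41.922° (east) — crosses 180°.
Leg 6: -146.537° → -116.677°, shortest Δλ = 29.86° (east) — does not cross 180°.
Total crossings: 4.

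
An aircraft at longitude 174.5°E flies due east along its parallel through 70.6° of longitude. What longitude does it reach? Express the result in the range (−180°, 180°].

114.9°W

Start at +174.5°; shift +70.6° → +245.1°.
+245.1° lies outside (−180°, 180°]; subtract 360° → -114.9°.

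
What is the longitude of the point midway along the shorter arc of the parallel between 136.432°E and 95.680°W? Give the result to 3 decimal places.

Signed shortest Δλ from +136.432° to -95.680° is +127.888°.
Midpoint longitude = +136.432° + (+127.888°)/2 = +136.432° + 63.944° = +200.376°.
Normalise into (−180°, 180°]: -159.624°.
(The naïve average (+136.432 + -95.680)/2 = 20.376° is on the wrong side of the globe.)

159.624°W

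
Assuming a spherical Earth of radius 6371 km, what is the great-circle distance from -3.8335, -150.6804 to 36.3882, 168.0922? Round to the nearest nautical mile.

3340 nmi

Δλ = 168.0922 − -150.6804 = 318.7726°; wrapped into (−180°, 180°]: -41.2274°.
Δφ = 36.3882 − -3.8335 = 40.2217°.
a = sin²(Δφ/2) + cos φ₁ · cos φ₂ · sin²(Δλ/2) = 0.217783.
c = 2·atan2(√a, √(1−a)) = 0.97105 rad → d = 6371·c ≈ 6186.55 km ≈ 3340.47 nmi.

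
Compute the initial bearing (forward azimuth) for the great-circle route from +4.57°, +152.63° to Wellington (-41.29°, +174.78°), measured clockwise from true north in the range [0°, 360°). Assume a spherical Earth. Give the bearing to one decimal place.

Δλ = 174.78 − 152.63 = 22.15°.
θ = atan2( sin Δλ · cos φ₂ , cos φ₁ · sin φ₂ − sin φ₁ · cos φ₂ · cos Δλ )
  = atan2(0.28329, -0.71322) = 158.337° → normalised to [0°, 360°): 158.337°.

158.3°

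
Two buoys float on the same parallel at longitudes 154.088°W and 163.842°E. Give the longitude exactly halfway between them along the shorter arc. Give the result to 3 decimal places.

Signed shortest Δλ from -154.088° to +163.842° is -42.070°.
Midpoint longitude = -154.088° + (-42.070°)/2 = -154.088° − 21.035° = -175.123°.
(The naïve average (-154.088 + +163.842)/2 = 4.877° is on the wrong side of the globe.)

175.123°W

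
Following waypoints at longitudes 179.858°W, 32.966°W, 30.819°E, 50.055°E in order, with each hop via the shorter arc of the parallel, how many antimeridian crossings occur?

0

Leg 1: -179.858° → -32.966°, shortest Δλ = 146.892° (east) — does not cross 180°.
Leg 2: -32.966° → +30.819°, shortest Δλ = 63.785° (east) — does not cross 180°.
Leg 3: +30.819° → +50.055°, shortest Δλ = 19.236° (east) — does not cross 180°.
Total crossings: 0.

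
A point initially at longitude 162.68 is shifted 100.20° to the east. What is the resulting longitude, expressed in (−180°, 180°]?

Start at +162.68°; shift +100.20° → +262.88°.
+262.88° lies outside (−180°, 180°]; subtract 360° → -97.12°.

-97.12°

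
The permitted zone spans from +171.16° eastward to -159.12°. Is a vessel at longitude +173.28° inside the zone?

Band width going east from +171.16° to -159.12°: ((-159.12 − 171.16) mod 360) = 29.72°.
Offset of +173.28° east of the west edge: ((173.28 − 171.16) mod 360) = 2.12°.
2.12° ≤ 29.72° ⇒ inside.

Yes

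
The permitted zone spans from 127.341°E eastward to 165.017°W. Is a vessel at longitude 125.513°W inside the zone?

Band width going east from +127.341° to -165.017°: ((-165.017 − 127.341) mod 360) = 67.642°.
Offset of -125.513° east of the west edge: ((-125.513 − 127.341) mod 360) = 107.146°.
107.146° > 67.642° ⇒ outside.

No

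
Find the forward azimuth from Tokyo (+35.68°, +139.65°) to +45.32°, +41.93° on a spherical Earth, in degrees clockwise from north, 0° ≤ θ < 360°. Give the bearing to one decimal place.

312.2°

Δλ = 41.93 − 139.65 = -97.72°.
θ = atan2( sin Δλ · cos φ₂ , cos φ₁ · sin φ₂ − sin φ₁ · cos φ₂ · cos Δλ )
  = atan2(-0.69677, 0.63266) = -47.761° → normalised to [0°, 360°): 312.239°.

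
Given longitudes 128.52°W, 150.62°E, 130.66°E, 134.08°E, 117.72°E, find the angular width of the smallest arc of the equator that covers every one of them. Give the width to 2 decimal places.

113.76°

Sort the longitudes: -128.52°, +117.72°, +130.66°, +134.08°, +150.62°.
Eastward gaps between consecutive values (wrapping around): 246.24°, 12.94°, 3.42°, 16.54°, 80.86°.
Largest gap = 246.24° ⇒ minimal covering band is its complement: 360° − 246.24° = 113.76°.
Band runs from +117.72° eastward to -128.52°, crossing the antimeridian.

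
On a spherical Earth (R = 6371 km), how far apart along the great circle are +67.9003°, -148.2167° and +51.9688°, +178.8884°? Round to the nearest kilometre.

2493 km

Δλ = 178.8884 − -148.2167 = 327.1051°; wrapped into (−180°, 180°]: -32.8949°.
Δφ = 51.9688 − 67.9003 = -15.9315°.
a = sin²(Δφ/2) + cos φ₁ · cos φ₂ · sin²(Δλ/2) = 0.037786.
c = 2·atan2(√a, √(1−a)) = 0.39126 rad → d = 6371·c ≈ 2492.74 km.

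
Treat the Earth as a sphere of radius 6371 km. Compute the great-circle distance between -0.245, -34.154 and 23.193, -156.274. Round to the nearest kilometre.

13273 km

Δλ = -156.274 − -34.154 = -122.120°.
Δφ = 23.193 − -0.245 = 23.438°.
a = sin²(Δφ/2) + cos φ₁ · cos φ₂ · sin²(Δλ/2) = 0.745202.
c = 2·atan2(√a, √(1−a)) = 2.08335 rad → d = 6371·c ≈ 13273.02 km.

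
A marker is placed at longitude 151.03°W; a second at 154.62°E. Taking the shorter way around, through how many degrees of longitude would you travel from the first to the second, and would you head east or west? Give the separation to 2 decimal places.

Raw difference: 154.62 − -151.03 = 305.65°.
Normalise into (−180°, 180°]: 305.65° − 360° = -54.35°.
Negative ⇒ the second point lies to the west; separation 54.35°.

54.35° west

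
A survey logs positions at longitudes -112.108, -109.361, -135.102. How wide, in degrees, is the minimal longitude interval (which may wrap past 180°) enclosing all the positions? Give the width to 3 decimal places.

25.741°

Sort the longitudes: -135.102°, -112.108°, -109.361°.
Eastward gaps between consecutive values (wrapping around): 22.994°, 2.747°, 334.259°.
Largest gap = 334.259° ⇒ minimal covering band is its complement: 360° − 334.259° = 25.741°.
Band runs from -135.102° eastward to -109.361°.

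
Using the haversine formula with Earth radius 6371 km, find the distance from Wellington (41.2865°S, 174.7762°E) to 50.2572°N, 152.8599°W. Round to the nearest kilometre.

Δλ = -152.8599 − 174.7762 = -327.6361°; wrapped into (−180°, 180°]: 32.3639°.
Δφ = 50.2572 − -41.2865 = 91.5437°.
a = sin²(Δφ/2) + cos φ₁ · cos φ₂ · sin²(Δλ/2) = 0.550782.
c = 2·atan2(√a, √(1−a)) = 1.67254 rad → d = 6371·c ≈ 10655.73 km.

10656 km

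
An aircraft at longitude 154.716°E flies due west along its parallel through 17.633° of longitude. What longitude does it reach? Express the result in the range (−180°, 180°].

137.083°E

Start at +154.716°; shift −17.633° → +137.083°.
+137.083° already lies in (−180°, 180°].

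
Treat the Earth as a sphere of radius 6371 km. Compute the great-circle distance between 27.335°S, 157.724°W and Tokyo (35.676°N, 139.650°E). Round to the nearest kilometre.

Δλ = 139.650 − -157.724 = 297.374°; wrapped into (−180°, 180°]: -62.626°.
Δφ = 35.676 − -27.335 = 63.011°.
a = sin²(Δφ/2) + cos φ₁ · cos φ₂ · sin²(Δλ/2) = 0.468001.
c = 2·atan2(√a, √(1−a)) = 1.50675 rad → d = 6371·c ≈ 9599.54 km.

9600 km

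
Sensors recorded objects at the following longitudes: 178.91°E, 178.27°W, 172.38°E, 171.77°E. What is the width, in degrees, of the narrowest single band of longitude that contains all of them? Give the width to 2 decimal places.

9.96°

Sort the longitudes: -178.27°, +171.77°, +172.38°, +178.91°.
Eastward gaps between consecutive values (wrapping around): 350.04°, 0.61°, 6.53°, 2.82°.
Largest gap = 350.04° ⇒ minimal covering band is its complement: 360° − 350.04° = 9.96°.
Band runs from +171.77° eastward to -178.27°, crossing the antimeridian.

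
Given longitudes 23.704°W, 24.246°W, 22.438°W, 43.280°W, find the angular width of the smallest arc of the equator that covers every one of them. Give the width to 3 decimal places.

Sort the longitudes: -43.280°, -24.246°, -23.704°, -22.438°.
Eastward gaps between consecutive values (wrapping around): 19.034°, 0.542°, 1.266°, 339.158°.
Largest gap = 339.158° ⇒ minimal covering band is its complement: 360° − 339.158° = 20.842°.
Band runs from -43.280° eastward to -22.438°.

20.842°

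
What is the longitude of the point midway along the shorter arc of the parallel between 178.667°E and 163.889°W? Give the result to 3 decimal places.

172.611°W

Signed shortest Δλ from +178.667° to -163.889° is +17.444°.
Midpoint longitude = +178.667° + (+17.444°)/2 = +178.667° + 8.722° = +187.389°.
Normalise into (−180°, 180°]: -172.611°.
(The naïve average (+178.667 + -163.889)/2 = 7.389° is on the wrong side of the globe.)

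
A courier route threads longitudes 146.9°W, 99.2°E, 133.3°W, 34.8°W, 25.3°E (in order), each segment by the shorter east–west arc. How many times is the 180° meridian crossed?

Leg 1: -146.9° → +99.2°, shortest Δλ = -113.9° (west) — crosses 180°.
Leg 2: +99.2° → -133.3°, shortest Δλ = 127.5° (east) — crosses 180°.
Leg 3: -133.3° → -34.8°, shortest Δλ = 98.5° (east) — does not cross 180°.
Leg 4: -34.8° → +25.3°, shortest Δλ = 60.1° (east) — does not cross 180°.
Total crossings: 2.

2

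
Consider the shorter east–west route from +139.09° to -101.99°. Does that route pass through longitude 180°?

Yes

Naïve |-101.99 − 139.09| = 241.08° > 180°, so the shorter arc goes the other way round — across 180°.
Signed shortest Δλ = ((-101.99 − 139.09 + 180) mod 360) − 180 = 118.92°.
Going east by 118.92° from +139.09° passes through 180° before reaching -101.99°.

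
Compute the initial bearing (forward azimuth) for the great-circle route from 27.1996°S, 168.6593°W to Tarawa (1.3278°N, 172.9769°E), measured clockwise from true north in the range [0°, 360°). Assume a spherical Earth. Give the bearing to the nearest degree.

Δλ = 172.9769 − -168.6593 = 341.6362°; wrapped into (−180°, 180°]: -18.3638°.
θ = atan2( sin Δλ · cos φ₂ , cos φ₁ · sin φ₂ − sin φ₁ · cos φ₂ · cos Δλ )
  = atan2(-0.31496, 0.45431) = -34.733° → normalised to [0°, 360°): 325.267°.

325°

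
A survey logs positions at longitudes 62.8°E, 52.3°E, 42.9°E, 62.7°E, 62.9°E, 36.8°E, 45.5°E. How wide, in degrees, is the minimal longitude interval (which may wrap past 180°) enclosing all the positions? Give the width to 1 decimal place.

Sort the longitudes: +36.8°, +42.9°, +45.5°, +52.3°, +62.7°, +62.8°, +62.9°.
Eastward gaps between consecutive values (wrapping around): 6.1°, 2.6°, 6.8°, 10.4°, 0.1°, 0.1°, 333.9°.
Largest gap = 333.9° ⇒ minimal covering band is its complement: 360° − 333.9° = 26.1°.
Band runs from +36.8° eastward to +62.9°.

26.1°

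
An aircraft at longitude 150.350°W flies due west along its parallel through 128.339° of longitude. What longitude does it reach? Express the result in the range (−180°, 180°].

81.311°E

Start at -150.350°; shift −128.339° → -278.689°.
-278.689° lies outside (−180°, 180°]; add 360° → +81.311°.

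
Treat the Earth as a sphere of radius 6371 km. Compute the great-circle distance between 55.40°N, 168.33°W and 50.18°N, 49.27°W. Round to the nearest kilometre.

6994 km

Δλ = -49.27 − -168.33 = 119.06°.
Δφ = 50.18 − 55.40 = -5.22°.
a = sin²(Δφ/2) + cos φ₁ · cos φ₂ · sin²(Δλ/2) = 0.272204.
c = 2·atan2(√a, √(1−a)) = 1.09776 rad → d = 6371·c ≈ 6993.83 km.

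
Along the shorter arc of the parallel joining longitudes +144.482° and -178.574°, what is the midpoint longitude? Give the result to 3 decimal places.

Signed shortest Δλ from +144.482° to -178.574° is +36.944°.
Midpoint longitude = +144.482° + (+36.944°)/2 = +144.482° + 18.472° = +162.954°.
(The naïve average (+144.482 + -178.574)/2 = -17.046° is on the wrong side of the globe.)

+162.954°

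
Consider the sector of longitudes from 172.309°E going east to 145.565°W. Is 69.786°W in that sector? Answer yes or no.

No

Band width going east from +172.309° to -145.565°: ((-145.565 − 172.309) mod 360) = 42.126°.
Offset of -69.786° east of the west edge: ((-69.786 − 172.309) mod 360) = 117.905°.
117.905° > 42.126° ⇒ outside.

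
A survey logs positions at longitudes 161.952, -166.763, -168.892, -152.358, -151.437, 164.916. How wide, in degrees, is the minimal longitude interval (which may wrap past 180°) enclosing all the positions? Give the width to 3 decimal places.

Sort the longitudes: -168.892°, -166.763°, -152.358°, -151.437°, +161.952°, +164.916°.
Eastward gaps between consecutive values (wrapping around): 2.129°, 14.405°, 0.921°, 313.389°, 2.964°, 26.192°.
Largest gap = 313.389° ⇒ minimal covering band is its complement: 360° − 313.389° = 46.611°.
Band runs from +161.952° eastward to -151.437°, crossing the antimeridian.

46.611°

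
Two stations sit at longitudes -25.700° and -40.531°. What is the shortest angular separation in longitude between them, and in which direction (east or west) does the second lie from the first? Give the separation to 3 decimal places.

14.831° west

Raw difference: -40.531 − -25.700 = -14.831°.
Normalise into (−180°, 180°]: -14.831° stays -14.831°.
Negative ⇒ the second point lies to the west; separation 14.831°.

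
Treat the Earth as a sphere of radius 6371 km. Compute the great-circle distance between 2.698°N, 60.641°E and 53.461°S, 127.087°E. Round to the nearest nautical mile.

Δλ = 127.087 − 60.641 = 66.446°.
Δφ = -53.461 − 2.698 = -56.159°.
a = sin²(Δφ/2) + cos φ₁ · cos φ₂ · sin²(Δλ/2) = 0.400083.
c = 2·atan2(√a, √(1−a)) = 1.36961 rad → d = 6371·c ≈ 8725.77 km ≈ 4711.54 nmi.

4712 nmi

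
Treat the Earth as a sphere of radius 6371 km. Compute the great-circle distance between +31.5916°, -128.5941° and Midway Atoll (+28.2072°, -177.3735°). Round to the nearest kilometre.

Δλ = -177.3735 − -128.5941 = -48.7794°.
Δφ = 28.2072 − 31.5916 = -3.3844°.
a = sin²(Δφ/2) + cos φ₁ · cos φ₂ · sin²(Δλ/2) = 0.128872.
c = 2·atan2(√a, √(1−a)) = 0.73437 rad → d = 6371·c ≈ 4678.65 km.

4679 km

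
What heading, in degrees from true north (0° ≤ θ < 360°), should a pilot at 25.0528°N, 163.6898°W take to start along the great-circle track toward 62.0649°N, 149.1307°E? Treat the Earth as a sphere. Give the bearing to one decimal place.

Δλ = 149.1307 − -163.6898 = 312.8205°; wrapped into (−180°, 180°]: -47.1795°.
θ = atan2( sin Δλ · cos φ₂ , cos φ₁ · sin φ₂ − sin φ₁ · cos φ₂ · cos Δλ )
  = atan2(-0.34362, 0.66552) = -27.308° → normalised to [0°, 360°): 332.692°.

332.7°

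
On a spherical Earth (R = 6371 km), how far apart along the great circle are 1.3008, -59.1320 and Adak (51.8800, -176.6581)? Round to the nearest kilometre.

11732 km

Δλ = -176.6581 − -59.1320 = -117.5261°.
Δφ = 51.8800 − 1.3008 = 50.5792°.
a = sin²(Δφ/2) + cos φ₁ · cos φ₂ · sin²(Δλ/2) = 0.633679.
c = 2·atan2(√a, √(1−a)) = 1.84145 rad → d = 6371·c ≈ 11731.86 km.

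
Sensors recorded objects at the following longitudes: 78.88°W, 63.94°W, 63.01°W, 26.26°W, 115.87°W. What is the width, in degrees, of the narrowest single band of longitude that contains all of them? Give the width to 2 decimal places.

Sort the longitudes: -115.87°, -78.88°, -63.94°, -63.01°, -26.26°.
Eastward gaps between consecutive values (wrapping around): 36.99°, 14.94°, 0.93°, 36.75°, 270.39°.
Largest gap = 270.39° ⇒ minimal covering band is its complement: 360° − 270.39° = 89.61°.
Band runs from -115.87° eastward to -26.26°.

89.61°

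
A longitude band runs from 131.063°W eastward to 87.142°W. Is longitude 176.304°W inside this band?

No

Band width going east from -131.063° to -87.142°: ((-87.142 − -131.063) mod 360) = 43.921°.
Offset of -176.304° east of the west edge: ((-176.304 − -131.063) mod 360) = 314.759°.
314.759° > 43.921° ⇒ outside.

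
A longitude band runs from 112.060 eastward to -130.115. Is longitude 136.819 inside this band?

Yes

Band width going east from +112.060° to -130.115°: ((-130.115 − 112.060) mod 360) = 117.825°.
Offset of +136.819° east of the west edge: ((136.819 − 112.060) mod 360) = 24.759°.
24.759° ≤ 117.825° ⇒ inside.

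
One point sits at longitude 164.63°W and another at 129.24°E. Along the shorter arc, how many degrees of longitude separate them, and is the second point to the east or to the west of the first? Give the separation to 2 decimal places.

Raw difference: 129.24 − -164.63 = 293.87°.
Normalise into (−180°, 180°]: 293.87° − 360° = -66.13°.
Negative ⇒ the second point lies to the west; separation 66.13°.

66.13° west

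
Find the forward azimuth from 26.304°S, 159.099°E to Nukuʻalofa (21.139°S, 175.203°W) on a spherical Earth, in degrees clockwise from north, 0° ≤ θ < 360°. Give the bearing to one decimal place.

83.1°

Δλ = -175.203 − 159.099 = -334.302°; wrapped into (−180°, 180°]: 25.698°.
θ = atan2( sin Δλ · cos φ₂ , cos φ₁ · sin φ₂ − sin φ₁ · cos φ₂ · cos Δλ )
  = atan2(0.40445, 0.04914) = 83.072° → normalised to [0°, 360°): 83.072°.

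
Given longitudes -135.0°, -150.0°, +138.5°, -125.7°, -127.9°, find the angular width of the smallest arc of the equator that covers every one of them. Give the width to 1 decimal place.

95.8°

Sort the longitudes: -150.0°, -135.0°, -127.9°, -125.7°, +138.5°.
Eastward gaps between consecutive values (wrapping around): 15.0°, 7.1°, 2.2°, 264.2°, 71.5°.
Largest gap = 264.2° ⇒ minimal covering band is its complement: 360° − 264.2° = 95.8°.
Band runs from +138.5° eastward to -125.7°, crossing the antimeridian.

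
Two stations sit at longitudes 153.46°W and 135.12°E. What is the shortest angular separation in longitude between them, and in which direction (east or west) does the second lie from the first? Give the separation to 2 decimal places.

Raw difference: 135.12 − -153.46 = 288.58°.
Normalise into (−180°, 180°]: 288.58° − 360° = -71.42°.
Negative ⇒ the second point lies to the west; separation 71.42°.

71.42° west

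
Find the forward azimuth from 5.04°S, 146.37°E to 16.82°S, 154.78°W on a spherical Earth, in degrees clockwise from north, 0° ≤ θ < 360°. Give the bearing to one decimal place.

Δλ = -154.78 − 146.37 = -301.15°; wrapped into (−180°, 180°]: 58.85°.
θ = atan2( sin Δλ · cos φ₂ , cos φ₁ · sin φ₂ − sin φ₁ · cos φ₂ · cos Δλ )
  = atan2(0.81920, -0.24475) = 106.634° → normalised to [0°, 360°): 106.634°.

106.6°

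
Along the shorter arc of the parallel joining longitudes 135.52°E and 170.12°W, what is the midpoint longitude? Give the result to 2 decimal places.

162.70°E

Signed shortest Δλ from +135.52° to -170.12° is +54.36°.
Midpoint longitude = +135.52° + (+54.36°)/2 = +135.52° + 27.18° = +162.70°.
(The naïve average (+135.52 + -170.12)/2 = -17.3° is on the wrong side of the globe.)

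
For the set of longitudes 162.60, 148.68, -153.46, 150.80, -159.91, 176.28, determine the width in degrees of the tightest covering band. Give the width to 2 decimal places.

57.86°

Sort the longitudes: -159.91°, -153.46°, +148.68°, +150.80°, +162.60°, +176.28°.
Eastward gaps between consecutive values (wrapping around): 6.45°, 302.14°, 2.12°, 11.80°, 13.68°, 23.81°.
Largest gap = 302.14° ⇒ minimal covering band is its complement: 360° − 302.14° = 57.86°.
Band runs from +148.68° eastward to -153.46°, crossing the antimeridian.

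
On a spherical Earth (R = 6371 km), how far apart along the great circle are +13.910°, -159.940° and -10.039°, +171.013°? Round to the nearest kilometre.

4166 km

Δλ = 171.013 − -159.940 = 330.953°; wrapped into (−180°, 180°]: -29.047°.
Δφ = -10.039 − 13.910 = -23.949°.
a = sin²(Δφ/2) + cos φ₁ · cos φ₂ · sin²(Δλ/2) = 0.103157.
c = 2·atan2(√a, √(1−a)) = 0.65395 rad → d = 6371·c ≈ 4166.32 km.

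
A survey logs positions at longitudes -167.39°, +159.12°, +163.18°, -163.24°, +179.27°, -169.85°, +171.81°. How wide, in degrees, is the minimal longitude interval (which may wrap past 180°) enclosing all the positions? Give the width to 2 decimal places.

Sort the longitudes: -169.85°, -167.39°, -163.24°, +159.12°, +163.18°, +171.81°, +179.27°.
Eastward gaps between consecutive values (wrapping around): 2.46°, 4.15°, 322.36°, 4.06°, 8.63°, 7.46°, 10.88°.
Largest gap = 322.36° ⇒ minimal covering band is its complement: 360° − 322.36° = 37.64°.
Band runs from +159.12° eastward to -163.24°, crossing the antimeridian.

37.64°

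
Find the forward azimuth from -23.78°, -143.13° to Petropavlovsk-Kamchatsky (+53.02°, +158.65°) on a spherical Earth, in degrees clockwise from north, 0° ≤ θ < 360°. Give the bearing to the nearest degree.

Δλ = 158.65 − -143.13 = 301.78°; wrapped into (−180°, 180°]: -58.22°.
θ = atan2( sin Δλ · cos φ₂ , cos φ₁ · sin φ₂ − sin φ₁ · cos φ₂ · cos Δλ )
  = atan2(-0.51135, 0.85877) = -30.772° → normalised to [0°, 360°): 329.228°.

329°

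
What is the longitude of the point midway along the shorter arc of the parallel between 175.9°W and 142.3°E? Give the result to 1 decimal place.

Signed shortest Δλ from -175.9° to +142.3° is -41.8°.
Midpoint longitude = -175.9° + (-41.8°)/2 = -175.9° − 20.9° = -196.8°.
Normalise into (−180°, 180°]: +163.2°.
(The naïve average (-175.9 + +142.3)/2 = -16.8° is on the wrong side of the globe.)

163.2°E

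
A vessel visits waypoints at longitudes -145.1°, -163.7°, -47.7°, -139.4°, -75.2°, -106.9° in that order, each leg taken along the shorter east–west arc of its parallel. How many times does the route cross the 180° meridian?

Leg 1: -145.1° → -163.7°, shortest Δλ = -18.6° (west) — does not cross 180°.
Leg 2: -163.7° → -47.7°, shortest Δλ = 116.0° (east) — does not cross 180°.
Leg 3: -47.7° → -139.4°, shortest Δλ = -91.7° (west) — does not cross 180°.
Leg 4: -139.4° → -75.2°, shortest Δλ = 64.2° (east) — does not cross 180°.
Leg 5: -75.2° → -106.9°, shortest Δλ = -31.7° (west) — does not cross 180°.
Total crossings: 0.

0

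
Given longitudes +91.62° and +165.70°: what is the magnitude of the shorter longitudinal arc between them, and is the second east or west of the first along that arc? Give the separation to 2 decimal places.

74.08° east

Raw difference: 165.70 − 91.62 = 74.08°.
Normalise into (−180°, 180°]: 74.08° stays 74.08°.
Positive ⇒ the second point lies to the east; separation 74.08°.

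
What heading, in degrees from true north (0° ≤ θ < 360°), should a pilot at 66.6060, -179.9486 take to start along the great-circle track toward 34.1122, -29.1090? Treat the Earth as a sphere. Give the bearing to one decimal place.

Δλ = -29.1090 − -179.9486 = 150.8396°.
θ = atan2( sin Δλ · cos φ₂ , cos φ₁ · sin φ₂ − sin φ₁ · cos φ₂ · cos Δλ )
  = atan2(0.40342, 0.88625) = 24.475° → normalised to [0°, 360°): 24.475°.

24.5°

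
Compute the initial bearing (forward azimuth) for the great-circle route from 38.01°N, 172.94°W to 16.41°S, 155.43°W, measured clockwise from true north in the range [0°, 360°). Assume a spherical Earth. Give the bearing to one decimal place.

Δλ = -155.43 − -172.94 = 17.51°.
θ = atan2( sin Δλ · cos φ₂ , cos φ₁ · sin φ₂ − sin φ₁ · cos φ₂ · cos Δλ )
  = atan2(0.28862, -0.78593) = 159.835° → normalised to [0°, 360°): 159.835°.

159.8°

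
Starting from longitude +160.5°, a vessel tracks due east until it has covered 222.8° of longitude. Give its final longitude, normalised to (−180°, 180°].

+23.3°

Start at +160.5°; shift +222.8° → +383.3°.
+383.3° lies outside (−180°, 180°]; subtract 360° → +23.3°.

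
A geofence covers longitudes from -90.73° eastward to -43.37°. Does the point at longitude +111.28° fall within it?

Band width going east from -90.73° to -43.37°: ((-43.37 − -90.73) mod 360) = 47.36°.
Offset of +111.28° east of the west edge: ((111.28 − -90.73) mod 360) = 202.01°.
202.01° > 47.36° ⇒ outside.

No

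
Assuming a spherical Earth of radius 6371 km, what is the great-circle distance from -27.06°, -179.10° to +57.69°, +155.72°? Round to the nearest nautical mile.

Δλ = 155.72 − -179.10 = 334.82°; wrapped into (−180°, 180°]: -25.18°.
Δφ = 57.69 − -27.06 = 84.75°.
a = sin²(Δφ/2) + cos φ₁ · cos φ₂ · sin²(Δλ/2) = 0.476864.
c = 2·atan2(√a, √(1−a)) = 1.52451 rad → d = 6371·c ≈ 9712.64 km ≈ 5244.41 nmi.

5244 nmi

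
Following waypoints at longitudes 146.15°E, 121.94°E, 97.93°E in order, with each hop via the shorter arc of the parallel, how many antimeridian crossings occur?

Leg 1: +146.15° → +121.94°, shortest Δλ = -24.21° (west) — does not cross 180°.
Leg 2: +121.94° → +97.93°, shortest Δλ = -24.01° (west) — does not cross 180°.
Total crossings: 0.

0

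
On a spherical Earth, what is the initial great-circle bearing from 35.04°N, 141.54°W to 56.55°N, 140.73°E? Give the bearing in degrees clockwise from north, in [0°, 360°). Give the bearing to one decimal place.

Δλ = 140.73 − -141.54 = 282.27°; wrapped into (−180°, 180°]: -77.73°.
θ = atan2( sin Δλ · cos φ₂ , cos φ₁ · sin φ₂ − sin φ₁ · cos φ₂ · cos Δλ )
  = atan2(-0.53862, 0.61588) = -41.171° → normalised to [0°, 360°): 318.829°.

318.8°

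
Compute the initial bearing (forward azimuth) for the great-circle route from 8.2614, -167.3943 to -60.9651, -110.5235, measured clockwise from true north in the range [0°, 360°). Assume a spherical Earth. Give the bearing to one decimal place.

155.8°

Δλ = -110.5235 − -167.3943 = 56.8708°.
θ = atan2( sin Δλ · cos φ₂ , cos φ₁ · sin φ₂ − sin φ₁ · cos φ₂ · cos Δλ )
  = atan2(0.40645, -0.90337) = 155.776° → normalised to [0°, 360°): 155.776°.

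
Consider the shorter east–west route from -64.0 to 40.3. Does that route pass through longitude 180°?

Signed shortest Δλ = ((40.3 − -64.0 + 180) mod 360) − 180 = 104.3°.
Going east by 104.3° from -64.0° reaches +40.3° without touching 180°.

No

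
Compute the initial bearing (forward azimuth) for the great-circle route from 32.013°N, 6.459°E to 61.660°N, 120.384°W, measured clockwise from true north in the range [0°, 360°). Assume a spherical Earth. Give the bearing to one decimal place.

Δλ = -120.384 − 6.459 = -126.843°.
θ = atan2( sin Δλ · cos φ₂ , cos φ₁ · sin φ₂ − sin φ₁ · cos φ₂ · cos Δλ )
  = atan2(-0.37990, 0.89719) = -22.949° → normalised to [0°, 360°): 337.051°.

337.1°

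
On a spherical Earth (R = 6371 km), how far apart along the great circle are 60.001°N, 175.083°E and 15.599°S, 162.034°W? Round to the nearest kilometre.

Δλ = -162.034 − 175.083 = -337.117°; wrapped into (−180°, 180°]: 22.883°.
Δφ = -15.599 − 60.001 = -75.600°.
a = sin²(Δφ/2) + cos φ₁ · cos φ₂ · sin²(Δλ/2) = 0.394605.
c = 2·atan2(√a, √(1−a)) = 1.35841 rad → d = 6371·c ≈ 8654.45 km.

8654 km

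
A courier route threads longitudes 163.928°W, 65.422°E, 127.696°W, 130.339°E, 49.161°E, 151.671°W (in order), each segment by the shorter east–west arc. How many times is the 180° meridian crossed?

Leg 1: -163.928° → +65.422°, shortest Δλ = -130.65° (west) — crosses 180°.
Leg 2: +65.422° → -127.696°, shortest Δλ = 166.882° (east) — crosses 180°.
Leg 3: -127.696° → +130.339°, shortest Δλ = -101.965° (west) — crosses 180°.
Leg 4: +130.339° → +49.161°, shortest Δλ = -81.178° (west) — does not cross 180°.
Leg 5: +49.161° → -151.671°, shortest Δλ = 159.168° (east) — crosses 180°.
Total crossings: 4.

4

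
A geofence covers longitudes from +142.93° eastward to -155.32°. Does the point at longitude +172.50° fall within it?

Band width going east from +142.93° to -155.32°: ((-155.32 − 142.93) mod 360) = 61.75°.
Offset of +172.50° east of the west edge: ((172.50 − 142.93) mod 360) = 29.57°.
29.57° ≤ 61.75° ⇒ inside.

Yes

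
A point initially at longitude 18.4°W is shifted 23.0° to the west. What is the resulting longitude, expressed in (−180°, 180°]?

Start at -18.4°; shift −23.0° → -41.4°.
-41.4° already lies in (−180°, 180°].

41.4°W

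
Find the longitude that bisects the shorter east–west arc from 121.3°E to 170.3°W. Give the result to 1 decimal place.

155.5°E

Signed shortest Δλ from +121.3° to -170.3° is +68.4°.
Midpoint longitude = +121.3° + (+68.4°)/2 = +121.3° + 34.2° = +155.5°.
(The naïve average (+121.3 + -170.3)/2 = -24.5° is on the wrong side of the globe.)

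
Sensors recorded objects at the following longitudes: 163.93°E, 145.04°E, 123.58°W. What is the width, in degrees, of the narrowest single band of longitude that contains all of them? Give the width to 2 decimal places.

Sort the longitudes: -123.58°, +145.04°, +163.93°.
Eastward gaps between consecutive values (wrapping around): 268.62°, 18.89°, 72.49°.
Largest gap = 268.62° ⇒ minimal covering band is its complement: 360° − 268.62° = 91.38°.
Band runs from +145.04° eastward to -123.58°, crossing the antimeridian.

91.38°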